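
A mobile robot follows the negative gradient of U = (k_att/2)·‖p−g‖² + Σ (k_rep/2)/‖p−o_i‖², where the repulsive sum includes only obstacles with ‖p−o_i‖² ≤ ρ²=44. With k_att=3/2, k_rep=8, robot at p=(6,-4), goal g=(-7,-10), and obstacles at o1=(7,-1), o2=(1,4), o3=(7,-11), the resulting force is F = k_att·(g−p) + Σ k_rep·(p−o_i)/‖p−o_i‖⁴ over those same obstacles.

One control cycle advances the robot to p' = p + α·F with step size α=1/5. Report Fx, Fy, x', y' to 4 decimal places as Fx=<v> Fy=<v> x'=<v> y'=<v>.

F_att = 3/2·(g−p) = 3/2·(-13,-6) = (-19.5000,-9.0000)
o1: d²=10 ≤ ρ²=44; F_rep = 8·(-1,-3)/10² = (-0.0800,-0.2400)
o2: d²=89 > ρ²=44 → inactive
o3: d²=50 > ρ²=44 → inactive
F = F_att + ΣF_rep = (-19.5800,-9.2400)
p' = p + 1/5·F = (2.0840,-5.8480)

Fx=-19.5800 Fy=-9.2400 x'=2.0840 y'=-5.8480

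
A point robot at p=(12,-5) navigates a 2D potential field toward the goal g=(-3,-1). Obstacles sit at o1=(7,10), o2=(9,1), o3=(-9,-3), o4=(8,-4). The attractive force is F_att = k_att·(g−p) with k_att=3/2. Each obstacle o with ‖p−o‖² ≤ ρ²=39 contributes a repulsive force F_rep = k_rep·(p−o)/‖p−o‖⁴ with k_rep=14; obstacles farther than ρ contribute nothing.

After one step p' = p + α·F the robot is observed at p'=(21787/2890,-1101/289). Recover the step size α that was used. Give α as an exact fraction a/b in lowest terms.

F_att = 3/2·(g−p) = 3/2·(-15,4) = (-22.5000,6.0000)
o1: d²=250 > ρ²=39 → inactive
o2: d²=45 > ρ²=39 → inactive
o3: d²=445 > ρ²=39 → inactive
o4: d²=17 ≤ ρ²=39; F_rep = 14·(4,-1)/17² = (0.1938,-0.0484)
F = F_att + ΣF_rep = (-22.3062,5.9516)
Δp = p'−p = (-4.4612,1.1903); α = Δx/Fx = (-12893/2890) / (-12893/578) = 1/5
check: Δy/Fy = (344/289) / (1720/289) = 1/5 ✓

α = 1/5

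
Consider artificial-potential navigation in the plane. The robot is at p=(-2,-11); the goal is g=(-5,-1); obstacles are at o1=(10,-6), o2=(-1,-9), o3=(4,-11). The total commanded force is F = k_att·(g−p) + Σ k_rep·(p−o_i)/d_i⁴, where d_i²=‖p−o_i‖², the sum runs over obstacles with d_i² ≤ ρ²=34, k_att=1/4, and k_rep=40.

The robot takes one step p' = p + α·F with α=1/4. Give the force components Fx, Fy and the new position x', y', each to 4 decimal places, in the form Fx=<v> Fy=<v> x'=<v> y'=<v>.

Fx=-2.3500 Fy=-0.7000 x'=-2.5875 y'=-11.1750

F_att = 1/4·(g−p) = 1/4·(-3,10) = (-0.7500,2.5000)
o1: d²=169 > ρ²=34 → inactive
o2: d²=5 ≤ ρ²=34; F_rep = 40·(-1,-2)/5² = (-1.6000,-3.2000)
o3: d²=36 > ρ²=34 → inactive
F = F_att + ΣF_rep = (-2.3500,-0.7000)
p' = p + 1/4·F = (-2.5875,-11.1750)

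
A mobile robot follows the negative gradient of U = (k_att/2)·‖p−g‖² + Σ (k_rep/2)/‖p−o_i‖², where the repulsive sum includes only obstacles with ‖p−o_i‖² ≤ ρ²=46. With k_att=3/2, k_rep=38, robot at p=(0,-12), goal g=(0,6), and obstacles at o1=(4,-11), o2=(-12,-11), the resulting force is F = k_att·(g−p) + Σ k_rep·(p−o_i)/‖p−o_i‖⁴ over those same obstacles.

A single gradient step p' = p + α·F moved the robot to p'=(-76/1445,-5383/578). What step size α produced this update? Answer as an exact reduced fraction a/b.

α = 1/10

F_att = 3/2·(g−p) = 3/2·(0,18) = (0.0000,27.0000)
o1: d²=17 ≤ ρ²=46; F_rep = 38·(-4,-1)/17² = (-0.5260,-0.1315)
o2: d²=145 > ρ²=46 → inactive
F = F_att + ΣF_rep = (-0.5260,26.8685)
Δp = p'−p = (-0.0526,2.6869); α = Δx/Fx = (-76/1445) / (-152/289) = 1/10
check: Δy/Fy = (1553/578) / (7765/289) = 1/10 ✓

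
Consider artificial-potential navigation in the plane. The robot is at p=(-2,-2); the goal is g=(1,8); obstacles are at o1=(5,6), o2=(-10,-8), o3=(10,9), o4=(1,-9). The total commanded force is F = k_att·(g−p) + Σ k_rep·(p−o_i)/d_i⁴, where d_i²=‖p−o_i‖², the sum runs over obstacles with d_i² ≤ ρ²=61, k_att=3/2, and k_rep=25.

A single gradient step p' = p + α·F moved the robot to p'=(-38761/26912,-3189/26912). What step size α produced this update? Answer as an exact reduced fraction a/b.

F_att = 3/2·(g−p) = 3/2·(3,10) = (4.5000,15.0000)
o1: d²=113 > ρ²=61 → inactive
o2: d²=100 > ρ²=61 → inactive
o3: d²=265 > ρ²=61 → inactive
o4: d²=58 ≤ ρ²=61; F_rep = 25·(-3,7)/58² = (-0.0223,0.0520)
F = F_att + ΣF_rep = (4.4777,15.0520)
Δp = p'−p = (0.5597,1.8815); α = Δx/Fx = (15063/26912) / (15063/3364) = 1/8
check: Δy/Fy = (50635/26912) / (50635/3364) = 1/8 ✓

α = 1/8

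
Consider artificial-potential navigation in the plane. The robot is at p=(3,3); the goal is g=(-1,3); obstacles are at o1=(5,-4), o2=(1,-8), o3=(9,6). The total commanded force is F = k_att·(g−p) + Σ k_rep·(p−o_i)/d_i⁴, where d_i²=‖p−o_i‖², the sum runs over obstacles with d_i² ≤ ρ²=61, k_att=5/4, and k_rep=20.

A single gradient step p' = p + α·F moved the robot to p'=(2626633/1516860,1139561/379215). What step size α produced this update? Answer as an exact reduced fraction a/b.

F_att = 5/4·(g−p) = 5/4·(-4,0) = (-5.0000,0.0000)
o1: d²=53 ≤ ρ²=61; F_rep = 20·(-2,7)/53² = (-0.0142,0.0498)
o2: d²=125 > ρ²=61 → inactive
o3: d²=45 ≤ ρ²=61; F_rep = 20·(-6,-3)/45² = (-0.0593,-0.0296)
F = F_att + ΣF_rep = (-5.0735,0.0202)
Δp = p'−p = (-1.2684,0.0051); α = Δx/Fx = (-1923947/1516860) / (-1923947/379215) = 1/4
check: Δy/Fy = (1916/379215) / (7664/379215) = 1/4 ✓

α = 1/4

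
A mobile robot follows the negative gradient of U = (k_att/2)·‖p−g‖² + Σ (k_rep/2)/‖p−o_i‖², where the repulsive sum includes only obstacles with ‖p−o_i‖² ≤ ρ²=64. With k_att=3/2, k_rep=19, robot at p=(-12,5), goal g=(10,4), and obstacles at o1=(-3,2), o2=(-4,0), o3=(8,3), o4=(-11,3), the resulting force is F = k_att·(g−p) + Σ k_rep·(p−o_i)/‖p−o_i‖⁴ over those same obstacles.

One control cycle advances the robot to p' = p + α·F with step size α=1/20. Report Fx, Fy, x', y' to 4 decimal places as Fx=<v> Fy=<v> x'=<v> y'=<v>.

F_att = 3/2·(g−p) = 3/2·(22,-1) = (33.0000,-1.5000)
o1: d²=90 > ρ²=64 → inactive
o2: d²=89 > ρ²=64 → inactive
o3: d²=404 > ρ²=64 → inactive
o4: d²=5 ≤ ρ²=64; F_rep = 19·(-1,2)/5² = (-0.7600,1.5200)
F = F_att + ΣF_rep = (32.2400,0.0200)
p' = p + 1/20·F = (-10.3880,5.0010)

Fx=32.2400 Fy=0.0200 x'=-10.3880 y'=5.0010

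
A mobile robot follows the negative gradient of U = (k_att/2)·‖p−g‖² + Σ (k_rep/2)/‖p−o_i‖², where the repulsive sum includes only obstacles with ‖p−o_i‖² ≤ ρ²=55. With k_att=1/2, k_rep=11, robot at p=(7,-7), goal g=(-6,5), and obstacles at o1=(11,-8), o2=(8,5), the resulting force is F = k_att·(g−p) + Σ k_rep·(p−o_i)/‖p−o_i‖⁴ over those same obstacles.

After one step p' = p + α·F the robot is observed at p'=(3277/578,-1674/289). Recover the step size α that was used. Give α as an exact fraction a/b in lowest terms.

α = 1/5

F_att = 1/2·(g−p) = 1/2·(-13,12) = (-6.5000,6.0000)
o1: d²=17 ≤ ρ²=55; F_rep = 11·(-4,1)/17² = (-0.1522,0.0381)
o2: d²=145 > ρ²=55 → inactive
F = F_att + ΣF_rep = (-6.6522,6.0381)
Δp = p'−p = (-1.3304,1.2076); α = Δx/Fx = (-769/578) / (-3845/578) = 1/5
check: Δy/Fy = (349/289) / (1745/289) = 1/5 ✓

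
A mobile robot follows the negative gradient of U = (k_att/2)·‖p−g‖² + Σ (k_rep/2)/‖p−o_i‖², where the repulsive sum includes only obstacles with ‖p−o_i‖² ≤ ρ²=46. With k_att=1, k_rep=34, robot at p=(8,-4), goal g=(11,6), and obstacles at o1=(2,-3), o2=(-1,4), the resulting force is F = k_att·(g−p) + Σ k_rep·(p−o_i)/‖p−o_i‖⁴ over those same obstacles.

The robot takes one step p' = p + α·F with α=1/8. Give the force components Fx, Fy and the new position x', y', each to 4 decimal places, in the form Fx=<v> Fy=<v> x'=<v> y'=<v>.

Fx=3.1490 Fy=9.9752 x'=8.3936 y'=-2.7531

F_att = 1·(g−p) = 1·(3,10) = (3.0000,10.0000)
o1: d²=37 ≤ ρ²=46; F_rep = 34·(6,-1)/37² = (0.1490,-0.0248)
o2: d²=145 > ρ²=46 → inactive
F = F_att + ΣF_rep = (3.1490,9.9752)
p' = p + 1/8·F = (8.3936,-2.7531)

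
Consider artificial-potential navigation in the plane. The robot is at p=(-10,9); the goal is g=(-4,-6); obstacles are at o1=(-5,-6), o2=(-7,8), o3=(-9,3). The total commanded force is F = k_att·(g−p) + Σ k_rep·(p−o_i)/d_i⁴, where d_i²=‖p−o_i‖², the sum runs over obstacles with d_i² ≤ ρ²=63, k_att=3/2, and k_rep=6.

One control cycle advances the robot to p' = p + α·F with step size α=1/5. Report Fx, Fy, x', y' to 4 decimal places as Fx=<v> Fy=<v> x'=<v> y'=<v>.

F_att = 3/2·(g−p) = 3/2·(6,-15) = (9.0000,-22.5000)
o1: d²=250 > ρ²=63 → inactive
o2: d²=10 ≤ ρ²=63; F_rep = 6·(-3,1)/10² = (-0.1800,0.0600)
o3: d²=37 ≤ ρ²=63; F_rep = 6·(-1,6)/37² = (-0.0044,0.0263)
F = F_att + ΣF_rep = (8.8156,-22.4137)
p' = p + 1/5·F = (-8.2369,4.5173)

Fx=8.8156 Fy=-22.4137 x'=-8.2369 y'=4.5173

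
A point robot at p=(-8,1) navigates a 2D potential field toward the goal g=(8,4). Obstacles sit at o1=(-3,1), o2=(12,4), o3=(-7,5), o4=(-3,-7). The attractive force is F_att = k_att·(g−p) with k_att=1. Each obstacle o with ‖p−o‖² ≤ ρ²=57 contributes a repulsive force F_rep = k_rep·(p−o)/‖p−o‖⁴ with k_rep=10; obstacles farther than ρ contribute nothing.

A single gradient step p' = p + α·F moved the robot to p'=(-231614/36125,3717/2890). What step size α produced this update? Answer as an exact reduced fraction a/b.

α = 1/10

F_att = 1·(g−p) = 1·(16,3) = (16.0000,3.0000)
o1: d²=25 ≤ ρ²=57; F_rep = 10·(-5,0)/25² = (-0.0800,0.0000)
o2: d²=409 > ρ²=57 → inactive
o3: d²=17 ≤ ρ²=57; F_rep = 10·(-1,-4)/17² = (-0.0346,-0.1384)
o4: d²=89 > ρ²=57 → inactive
F = F_att + ΣF_rep = (15.8854,2.8616)
Δp = p'−p = (1.5885,0.2862); α = Δx/Fx = (57386/36125) / (114772/7225) = 1/10
check: Δy/Fy = (827/2890) / (827/289) = 1/10 ✓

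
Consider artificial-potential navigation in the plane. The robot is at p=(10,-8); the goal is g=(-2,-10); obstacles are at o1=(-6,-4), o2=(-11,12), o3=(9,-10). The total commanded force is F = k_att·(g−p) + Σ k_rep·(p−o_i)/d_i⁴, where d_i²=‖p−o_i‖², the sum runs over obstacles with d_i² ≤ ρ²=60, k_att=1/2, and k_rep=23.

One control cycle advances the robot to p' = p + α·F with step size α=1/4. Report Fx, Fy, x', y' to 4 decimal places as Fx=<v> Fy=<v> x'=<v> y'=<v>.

F_att = 1/2·(g−p) = 1/2·(-12,-2) = (-6.0000,-1.0000)
o1: d²=272 > ρ²=60 → inactive
o2: d²=841 > ρ²=60 → inactive
o3: d²=5 ≤ ρ²=60; F_rep = 23·(1,2)/5² = (0.9200,1.8400)
F = F_att + ΣF_rep = (-5.0800,0.8400)
p' = p + 1/4·F = (8.7300,-7.7900)

Fx=-5.0800 Fy=0.8400 x'=8.7300 y'=-7.7900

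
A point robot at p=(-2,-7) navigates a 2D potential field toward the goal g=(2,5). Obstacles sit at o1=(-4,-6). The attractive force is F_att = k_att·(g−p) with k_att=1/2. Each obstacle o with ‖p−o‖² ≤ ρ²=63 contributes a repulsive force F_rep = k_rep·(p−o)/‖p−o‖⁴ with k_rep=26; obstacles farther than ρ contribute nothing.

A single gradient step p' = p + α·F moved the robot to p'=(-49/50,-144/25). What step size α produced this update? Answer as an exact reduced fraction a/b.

F_att = 1/2·(g−p) = 1/2·(4,12) = (2.0000,6.0000)
o1: d²=5 ≤ ρ²=63; F_rep = 26·(2,-1)/5² = (2.0800,-1.0400)
F = F_att + ΣF_rep = (4.0800,4.9600)
Δp = p'−p = (1.0200,1.2400); α = Δx/Fx = (51/50) / (102/25) = 1/4
check: Δy/Fy = (31/25) / (124/25) = 1/4 ✓

α = 1/4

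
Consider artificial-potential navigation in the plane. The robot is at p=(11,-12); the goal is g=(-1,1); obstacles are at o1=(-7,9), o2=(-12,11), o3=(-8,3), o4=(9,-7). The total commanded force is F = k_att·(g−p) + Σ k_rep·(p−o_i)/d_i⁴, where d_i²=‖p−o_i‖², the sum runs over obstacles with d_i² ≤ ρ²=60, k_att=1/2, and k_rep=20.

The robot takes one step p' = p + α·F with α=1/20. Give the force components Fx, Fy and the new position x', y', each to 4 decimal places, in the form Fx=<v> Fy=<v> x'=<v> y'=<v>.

Fx=-5.9524 Fy=6.3811 x'=10.7024 y'=-11.6809

F_att = 1/2·(g−p) = 1/2·(-12,13) = (-6.0000,6.5000)
o1: d²=765 > ρ²=60 → inactive
o2: d²=1058 > ρ²=60 → inactive
o3: d²=586 > ρ²=60 → inactive
o4: d²=29 ≤ ρ²=60; F_rep = 20·(2,-5)/29² = (0.0476,-0.1189)
F = F_att + ΣF_rep = (-5.9524,6.3811)
p' = p + 1/20·F = (10.7024,-11.6809)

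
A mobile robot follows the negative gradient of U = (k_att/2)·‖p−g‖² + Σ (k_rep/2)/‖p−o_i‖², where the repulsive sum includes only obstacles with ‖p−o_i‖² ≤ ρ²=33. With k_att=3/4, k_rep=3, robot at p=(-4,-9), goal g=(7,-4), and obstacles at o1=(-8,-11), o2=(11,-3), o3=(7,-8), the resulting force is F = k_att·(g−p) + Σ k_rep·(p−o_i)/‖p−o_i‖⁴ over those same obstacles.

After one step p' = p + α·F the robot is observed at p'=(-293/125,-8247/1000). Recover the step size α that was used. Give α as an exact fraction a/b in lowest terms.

α = 1/5

F_att = 3/4·(g−p) = 3/4·(11,5) = (8.2500,3.7500)
o1: d²=20 ≤ ρ²=33; F_rep = 3·(4,2)/20² = (0.0300,0.0150)
o2: d²=261 > ρ²=33 → inactive
o3: d²=122 > ρ²=33 → inactive
F = F_att + ΣF_rep = (8.2800,3.7650)
Δp = p'−p = (1.6560,0.7530); α = Δx/Fx = (207/125) / (207/25) = 1/5
check: Δy/Fy = (753/1000) / (753/200) = 1/5 ✓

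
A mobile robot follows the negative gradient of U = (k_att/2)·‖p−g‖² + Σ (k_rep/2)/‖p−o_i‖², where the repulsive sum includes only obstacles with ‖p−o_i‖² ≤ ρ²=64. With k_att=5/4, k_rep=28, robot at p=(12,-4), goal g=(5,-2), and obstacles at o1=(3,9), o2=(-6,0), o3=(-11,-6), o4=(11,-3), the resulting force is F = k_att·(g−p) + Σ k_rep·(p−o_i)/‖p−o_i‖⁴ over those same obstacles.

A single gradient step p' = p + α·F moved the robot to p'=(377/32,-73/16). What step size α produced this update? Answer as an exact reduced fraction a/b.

α = 1/8

F_att = 5/4·(g−p) = 5/4·(-7,2) = (-8.7500,2.5000)
o1: d²=250 > ρ²=64 → inactive
o2: d²=340 > ρ²=64 → inactive
o3: d²=533 > ρ²=64 → inactive
o4: d²=2 ≤ ρ²=64; F_rep = 28·(1,-1)/2² = (7.0000,-7.0000)
F = F_att + ΣF_rep = (-1.7500,-4.5000)
Δp = p'−p = (-0.2188,-0.5625); α = Δx/Fx = (-7/32) / (-7/4) = 1/8
check: Δy/Fy = (-9/16) / (-9/2) = 1/8 ✓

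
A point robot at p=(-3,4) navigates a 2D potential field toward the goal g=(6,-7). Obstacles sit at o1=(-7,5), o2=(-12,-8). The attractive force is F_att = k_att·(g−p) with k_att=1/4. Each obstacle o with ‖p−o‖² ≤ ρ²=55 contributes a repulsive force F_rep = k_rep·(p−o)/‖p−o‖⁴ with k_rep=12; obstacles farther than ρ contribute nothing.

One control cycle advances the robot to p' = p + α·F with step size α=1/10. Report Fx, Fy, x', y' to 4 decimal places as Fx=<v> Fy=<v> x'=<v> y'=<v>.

Fx=2.4161 Fy=-2.7915 x'=-2.7584 y'=3.7208

F_att = 1/4·(g−p) = 1/4·(9,-11) = (2.2500,-2.7500)
o1: d²=17 ≤ ρ²=55; F_rep = 12·(4,-1)/17² = (0.1661,-0.0415)
o2: d²=225 > ρ²=55 → inactive
F = F_att + ΣF_rep = (2.4161,-2.7915)
p' = p + 1/10·F = (-2.7584,3.7208)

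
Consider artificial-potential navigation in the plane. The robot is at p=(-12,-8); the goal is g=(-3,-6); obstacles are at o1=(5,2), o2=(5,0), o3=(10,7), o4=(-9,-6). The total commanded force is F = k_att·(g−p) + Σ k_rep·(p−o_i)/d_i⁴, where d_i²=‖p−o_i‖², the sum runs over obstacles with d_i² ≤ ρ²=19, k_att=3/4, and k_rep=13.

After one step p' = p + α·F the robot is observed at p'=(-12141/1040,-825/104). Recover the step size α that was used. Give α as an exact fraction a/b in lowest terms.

F_att = 3/4·(g−p) = 3/4·(9,2) = (6.7500,1.5000)
o1: d²=389 > ρ²=19 → inactive
o2: d²=353 > ρ²=19 → inactive
o3: d²=709 > ρ²=19 → inactive
o4: d²=13 ≤ ρ²=19; F_rep = 13·(-3,-2)/13² = (-0.2308,-0.1538)
F = F_att + ΣF_rep = (6.5192,1.3462)
Δp = p'−p = (0.3260,0.0673); α = Δx/Fx = (339/1040) / (339/52) = 1/20
check: Δy/Fy = (7/104) / (35/26) = 1/20 ✓

α = 1/20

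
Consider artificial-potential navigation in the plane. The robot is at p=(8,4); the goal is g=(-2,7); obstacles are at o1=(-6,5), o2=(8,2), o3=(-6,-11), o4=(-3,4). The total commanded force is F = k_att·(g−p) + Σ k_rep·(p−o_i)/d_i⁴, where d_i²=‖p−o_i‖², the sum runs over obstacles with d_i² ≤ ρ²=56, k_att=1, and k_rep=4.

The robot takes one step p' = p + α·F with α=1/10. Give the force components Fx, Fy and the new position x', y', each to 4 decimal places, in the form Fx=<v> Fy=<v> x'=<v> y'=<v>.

Fx=-10.0000 Fy=3.5000 x'=7.0000 y'=4.3500

F_att = 1·(g−p) = 1·(-10,3) = (-10.0000,3.0000)
o1: d²=197 > ρ²=56 → inactive
o2: d²=4 ≤ ρ²=56; F_rep = 4·(0,2)/4² = (0.0000,0.5000)
o3: d²=421 > ρ²=56 → inactive
o4: d²=121 > ρ²=56 → inactive
F = F_att + ΣF_rep = (-10.0000,3.5000)
p' = p + 1/10·F = (7.0000,4.3500)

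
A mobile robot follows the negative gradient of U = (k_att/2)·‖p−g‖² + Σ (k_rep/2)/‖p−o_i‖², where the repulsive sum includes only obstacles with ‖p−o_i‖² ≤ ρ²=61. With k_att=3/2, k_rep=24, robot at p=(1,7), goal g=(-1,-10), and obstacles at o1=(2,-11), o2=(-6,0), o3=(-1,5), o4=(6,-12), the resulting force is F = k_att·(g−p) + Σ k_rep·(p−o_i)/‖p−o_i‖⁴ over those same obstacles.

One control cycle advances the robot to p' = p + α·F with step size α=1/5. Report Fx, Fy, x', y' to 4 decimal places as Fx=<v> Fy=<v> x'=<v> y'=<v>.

Fx=-2.2500 Fy=-24.7500 x'=0.5500 y'=2.0500

F_att = 3/2·(g−p) = 3/2·(-2,-17) = (-3.0000,-25.5000)
o1: d²=325 > ρ²=61 → inactive
o2: d²=98 > ρ²=61 → inactive
o3: d²=8 ≤ ρ²=61; F_rep = 24·(2,2)/8² = (0.7500,0.7500)
o4: d²=386 > ρ²=61 → inactive
F = F_att + ΣF_rep = (-2.2500,-24.7500)
p' = p + 1/5·F = (0.5500,2.0500)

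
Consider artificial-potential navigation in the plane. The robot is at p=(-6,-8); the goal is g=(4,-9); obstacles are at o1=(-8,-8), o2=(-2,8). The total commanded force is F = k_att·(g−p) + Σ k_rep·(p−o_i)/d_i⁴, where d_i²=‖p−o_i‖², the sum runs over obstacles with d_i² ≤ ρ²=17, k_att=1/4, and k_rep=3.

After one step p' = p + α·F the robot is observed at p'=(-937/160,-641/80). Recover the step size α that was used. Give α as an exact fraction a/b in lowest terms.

α = 1/20

F_att = 1/4·(g−p) = 1/4·(10,-1) = (2.5000,-0.2500)
o1: d²=4 ≤ ρ²=17; F_rep = 3·(2,0)/4² = (0.3750,0.0000)
o2: d²=272 > ρ²=17 → inactive
F = F_att + ΣF_rep = (2.8750,-0.2500)
Δp = p'−p = (0.1437,-0.0125); α = Δx/Fx = (23/160) / (23/8) = 1/20
check: Δy/Fy = (-1/80) / (-1/4) = 1/20 ✓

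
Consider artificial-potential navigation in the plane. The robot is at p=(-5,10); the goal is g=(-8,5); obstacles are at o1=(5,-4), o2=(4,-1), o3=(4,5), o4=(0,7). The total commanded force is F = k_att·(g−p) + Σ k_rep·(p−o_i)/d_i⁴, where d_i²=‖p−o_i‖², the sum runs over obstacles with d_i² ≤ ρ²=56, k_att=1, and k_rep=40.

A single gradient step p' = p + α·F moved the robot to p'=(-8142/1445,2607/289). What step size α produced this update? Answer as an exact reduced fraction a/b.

F_att = 1·(g−p) = 1·(-3,-5) = (-3.0000,-5.0000)
o1: d²=296 > ρ²=56 → inactive
o2: d²=202 > ρ²=56 → inactive
o3: d²=106 > ρ²=56 → inactive
o4: d²=34 ≤ ρ²=56; F_rep = 40·(-5,3)/34² = (-0.1730,0.1038)
F = F_att + ΣF_rep = (-3.1730,-4.8962)
Δp = p'−p = (-0.6346,-0.9792); α = Δx/Fx = (-917/1445) / (-917/289) = 1/5
check: Δy/Fy = (-283/289) / (-1415/289) = 1/5 ✓

α = 1/5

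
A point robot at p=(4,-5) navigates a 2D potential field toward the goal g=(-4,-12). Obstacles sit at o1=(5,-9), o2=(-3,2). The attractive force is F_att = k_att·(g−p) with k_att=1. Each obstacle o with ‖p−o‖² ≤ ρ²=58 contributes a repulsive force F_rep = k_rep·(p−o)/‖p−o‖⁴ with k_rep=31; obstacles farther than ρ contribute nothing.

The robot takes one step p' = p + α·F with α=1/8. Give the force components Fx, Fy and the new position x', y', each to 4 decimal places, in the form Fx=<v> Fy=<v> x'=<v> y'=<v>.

Fx=-8.1073 Fy=-6.5709 x'=2.9866 y'=-5.8214

F_att = 1·(g−p) = 1·(-8,-7) = (-8.0000,-7.0000)
o1: d²=17 ≤ ρ²=58; F_rep = 31·(-1,4)/17² = (-0.1073,0.4291)
o2: d²=98 > ρ²=58 → inactive
F = F_att + ΣF_rep = (-8.1073,-6.5709)
p' = p + 1/8·F = (2.9866,-5.8214)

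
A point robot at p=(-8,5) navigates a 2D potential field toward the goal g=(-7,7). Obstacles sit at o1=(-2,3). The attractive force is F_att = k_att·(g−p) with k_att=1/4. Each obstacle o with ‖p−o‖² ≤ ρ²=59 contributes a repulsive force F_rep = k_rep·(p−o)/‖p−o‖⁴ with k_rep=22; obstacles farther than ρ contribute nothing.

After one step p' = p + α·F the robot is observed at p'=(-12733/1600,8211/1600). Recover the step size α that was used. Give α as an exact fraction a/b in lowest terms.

α = 1/4

F_att = 1/4·(g−p) = 1/4·(1,2) = (0.2500,0.5000)
o1: d²=40 ≤ ρ²=59; F_rep = 22·(-6,2)/40² = (-0.0825,0.0275)
F = F_att + ΣF_rep = (0.1675,0.5275)
Δp = p'−p = (0.0419,0.1319); α = Δx/Fx = (67/1600) / (67/400) = 1/4
check: Δy/Fy = (211/1600) / (211/400) = 1/4 ✓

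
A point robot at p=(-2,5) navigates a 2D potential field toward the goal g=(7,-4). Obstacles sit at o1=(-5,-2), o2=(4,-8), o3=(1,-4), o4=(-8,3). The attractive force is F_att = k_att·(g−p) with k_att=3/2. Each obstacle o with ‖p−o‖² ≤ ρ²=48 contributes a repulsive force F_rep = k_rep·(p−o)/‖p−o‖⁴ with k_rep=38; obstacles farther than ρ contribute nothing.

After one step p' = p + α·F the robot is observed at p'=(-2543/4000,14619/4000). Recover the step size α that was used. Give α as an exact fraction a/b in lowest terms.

F_att = 3/2·(g−p) = 3/2·(9,-9) = (13.5000,-13.5000)
o1: d²=58 > ρ²=48 → inactive
o2: d²=205 > ρ²=48 → inactive
o3: d²=90 > ρ²=48 → inactive
o4: d²=40 ≤ ρ²=48; F_rep = 38·(6,2)/40² = (0.1425,0.0475)
F = F_att + ΣF_rep = (13.6425,-13.4525)
Δp = p'−p = (1.3642,-1.3453); α = Δx/Fx = (5457/4000) / (5457/400) = 1/10
check: Δy/Fy = (-5381/4000) / (-5381/400) = 1/10 ✓

α = 1/10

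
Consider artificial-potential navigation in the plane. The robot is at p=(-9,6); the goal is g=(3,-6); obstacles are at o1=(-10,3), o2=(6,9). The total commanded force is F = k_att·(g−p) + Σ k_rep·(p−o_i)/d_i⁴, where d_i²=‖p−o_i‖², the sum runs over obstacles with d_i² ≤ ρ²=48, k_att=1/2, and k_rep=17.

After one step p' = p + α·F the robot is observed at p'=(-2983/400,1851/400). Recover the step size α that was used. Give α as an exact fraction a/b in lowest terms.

α = 1/4

F_att = 1/2·(g−p) = 1/2·(12,-12) = (6.0000,-6.0000)
o1: d²=10 ≤ ρ²=48; F_rep = 17·(1,3)/10² = (0.1700,0.5100)
o2: d²=234 > ρ²=48 → inactive
F = F_att + ΣF_rep = (6.1700,-5.4900)
Δp = p'−p = (1.5425,-1.3725); α = Δx/Fx = (617/400) / (617/100) = 1/4
check: Δy/Fy = (-549/400) / (-549/100) = 1/4 ✓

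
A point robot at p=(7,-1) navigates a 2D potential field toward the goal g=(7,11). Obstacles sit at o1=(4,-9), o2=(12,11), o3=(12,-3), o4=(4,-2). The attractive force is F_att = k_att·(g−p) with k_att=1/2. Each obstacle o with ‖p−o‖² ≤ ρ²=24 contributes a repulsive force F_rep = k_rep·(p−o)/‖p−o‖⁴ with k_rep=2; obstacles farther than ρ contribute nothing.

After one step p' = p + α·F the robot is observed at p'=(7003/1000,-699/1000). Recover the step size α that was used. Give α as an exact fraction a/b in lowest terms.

α = 1/20

F_att = 1/2·(g−p) = 1/2·(0,12) = (0.0000,6.0000)
o1: d²=73 > ρ²=24 → inactive
o2: d²=169 > ρ²=24 → inactive
o3: d²=29 > ρ²=24 → inactive
o4: d²=10 ≤ ρ²=24; F_rep = 2·(3,1)/10² = (0.0600,0.0200)
F = F_att + ΣF_rep = (0.0600,6.0200)
Δp = p'−p = (0.0030,0.3010); α = Δx/Fx = (3/1000) / (3/50) = 1/20
check: Δy/Fy = (301/1000) / (301/50) = 1/20 ✓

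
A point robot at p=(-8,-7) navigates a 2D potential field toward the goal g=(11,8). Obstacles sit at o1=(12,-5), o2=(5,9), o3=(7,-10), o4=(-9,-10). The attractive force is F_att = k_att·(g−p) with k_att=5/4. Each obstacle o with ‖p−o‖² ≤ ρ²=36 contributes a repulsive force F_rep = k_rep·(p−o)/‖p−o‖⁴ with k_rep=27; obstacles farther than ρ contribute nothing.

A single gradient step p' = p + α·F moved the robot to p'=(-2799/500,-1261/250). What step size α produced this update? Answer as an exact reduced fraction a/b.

α = 1/10

F_att = 5/4·(g−p) = 5/4·(19,15) = (23.7500,18.7500)
o1: d²=404 > ρ²=36 → inactive
o2: d²=425 > ρ²=36 → inactive
o3: d²=234 > ρ²=36 → inactive
o4: d²=10 ≤ ρ²=36; F_rep = 27·(1,3)/10² = (0.2700,0.8100)
F = F_att + ΣF_rep = (24.0200,19.5600)
Δp = p'−p = (2.4020,1.9560); α = Δx/Fx = (1201/500) / (1201/50) = 1/10
check: Δy/Fy = (489/250) / (489/25) = 1/10 ✓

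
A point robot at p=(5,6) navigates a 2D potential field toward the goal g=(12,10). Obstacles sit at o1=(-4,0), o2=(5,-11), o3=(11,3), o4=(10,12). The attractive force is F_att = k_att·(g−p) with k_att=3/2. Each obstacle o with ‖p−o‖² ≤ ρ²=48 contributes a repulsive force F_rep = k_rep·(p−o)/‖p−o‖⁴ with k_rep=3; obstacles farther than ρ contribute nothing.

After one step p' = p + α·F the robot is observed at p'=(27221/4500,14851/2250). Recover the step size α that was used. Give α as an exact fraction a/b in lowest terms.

α = 1/10

F_att = 3/2·(g−p) = 3/2·(7,4) = (10.5000,6.0000)
o1: d²=117 > ρ²=48 → inactive
o2: d²=289 > ρ²=48 → inactive
o3: d²=45 ≤ ρ²=48; F_rep = 3·(-6,3)/45² = (-0.0089,0.0044)
o4: d²=61 > ρ²=48 → inactive
F = F_att + ΣF_rep = (10.4911,6.0044)
Δp = p'−p = (1.0491,0.6004); α = Δx/Fx = (4721/4500) / (4721/450) = 1/10
check: Δy/Fy = (1351/2250) / (1351/225) = 1/10 ✓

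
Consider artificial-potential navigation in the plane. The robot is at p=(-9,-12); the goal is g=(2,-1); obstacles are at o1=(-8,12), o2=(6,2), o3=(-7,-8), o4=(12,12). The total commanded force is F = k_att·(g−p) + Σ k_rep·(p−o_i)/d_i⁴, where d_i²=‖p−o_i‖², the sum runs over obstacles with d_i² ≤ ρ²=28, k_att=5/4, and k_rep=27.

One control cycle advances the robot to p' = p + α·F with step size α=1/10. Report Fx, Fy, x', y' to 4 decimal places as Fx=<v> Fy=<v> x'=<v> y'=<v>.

F_att = 5/4·(g−p) = 5/4·(11,11) = (13.7500,13.7500)
o1: d²=577 > ρ²=28 → inactive
o2: d²=421 > ρ²=28 → inactive
o3: d²=20 ≤ ρ²=28; F_rep = 27·(-2,-4)/20² = (-0.1350,-0.2700)
o4: d²=1017 > ρ²=28 → inactive
F = F_att + ΣF_rep = (13.6150,13.4800)
p' = p + 1/10·F = (-7.6385,-10.6520)

Fx=13.6150 Fy=13.4800 x'=-7.6385 y'=-10.6520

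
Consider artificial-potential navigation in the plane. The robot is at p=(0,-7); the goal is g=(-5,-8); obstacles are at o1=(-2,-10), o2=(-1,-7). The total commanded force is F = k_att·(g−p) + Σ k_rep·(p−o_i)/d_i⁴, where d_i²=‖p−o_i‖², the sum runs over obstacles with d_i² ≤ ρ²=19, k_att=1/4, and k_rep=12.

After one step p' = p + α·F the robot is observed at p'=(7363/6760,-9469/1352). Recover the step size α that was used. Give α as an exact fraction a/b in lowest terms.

F_att = 1/4·(g−p) = 1/4·(-5,-1) = (-1.2500,-0.2500)
o1: d²=13 ≤ ρ²=19; F_rep = 12·(2,3)/13² = (0.1420,0.2130)
o2: d²=1 ≤ ρ²=19; F_rep = 12·(1,0)/1² = (12.0000,0.0000)
F = F_att + ΣF_rep = (10.8920,-0.0370)
Δp = p'−p = (1.0892,-0.0037); α = Δx/Fx = (7363/6760) / (7363/676) = 1/10
check: Δy/Fy = (-5/1352) / (-25/676) = 1/10 ✓

α = 1/10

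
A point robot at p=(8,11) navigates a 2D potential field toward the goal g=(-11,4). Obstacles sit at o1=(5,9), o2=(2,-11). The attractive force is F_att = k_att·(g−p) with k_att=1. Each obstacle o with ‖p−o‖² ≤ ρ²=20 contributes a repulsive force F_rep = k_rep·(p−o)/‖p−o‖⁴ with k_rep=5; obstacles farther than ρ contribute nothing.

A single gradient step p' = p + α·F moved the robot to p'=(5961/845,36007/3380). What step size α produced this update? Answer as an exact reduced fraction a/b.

F_att = 1·(g−p) = 1·(-19,-7) = (-19.0000,-7.0000)
o1: d²=13 ≤ ρ²=20; F_rep = 5·(3,2)/13² = (0.0888,0.0592)
o2: d²=520 > ρ²=20 → inactive
F = F_att + ΣF_rep = (-18.9112,-6.9408)
Δp = p'−p = (-0.9456,-0.3470); α = Δx/Fx = (-799/845) / (-3196/169) = 1/20
check: Δy/Fy = (-1173/3380) / (-1173/169) = 1/20 ✓

α = 1/20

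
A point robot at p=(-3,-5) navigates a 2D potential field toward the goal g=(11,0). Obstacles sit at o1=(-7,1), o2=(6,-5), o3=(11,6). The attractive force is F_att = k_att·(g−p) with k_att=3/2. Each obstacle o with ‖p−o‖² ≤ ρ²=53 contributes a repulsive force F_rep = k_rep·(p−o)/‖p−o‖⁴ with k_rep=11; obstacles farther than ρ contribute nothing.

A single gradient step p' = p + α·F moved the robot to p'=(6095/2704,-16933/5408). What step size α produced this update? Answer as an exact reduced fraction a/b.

α = 1/4

F_att = 3/2·(g−p) = 3/2·(14,5) = (21.0000,7.5000)
o1: d²=52 ≤ ρ²=53; F_rep = 11·(4,-6)/52² = (0.0163,-0.0244)
o2: d²=81 > ρ²=53 → inactive
o3: d²=317 > ρ²=53 → inactive
F = F_att + ΣF_rep = (21.0163,7.4756)
Δp = p'−p = (5.2541,1.8689); α = Δx/Fx = (14207/2704) / (14207/676) = 1/4
check: Δy/Fy = (10107/5408) / (10107/1352) = 1/4 ✓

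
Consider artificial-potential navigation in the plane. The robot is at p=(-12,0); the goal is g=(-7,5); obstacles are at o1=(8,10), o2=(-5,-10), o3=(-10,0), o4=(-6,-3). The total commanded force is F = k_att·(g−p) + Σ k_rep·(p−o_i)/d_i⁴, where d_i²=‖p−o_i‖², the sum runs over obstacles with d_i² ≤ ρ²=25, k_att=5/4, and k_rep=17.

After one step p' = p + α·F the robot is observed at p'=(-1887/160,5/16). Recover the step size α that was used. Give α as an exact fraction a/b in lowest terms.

F_att = 5/4·(g−p) = 5/4·(5,5) = (6.2500,6.2500)
o1: d²=500 > ρ²=25 → inactive
o2: d²=149 > ρ²=25 → inactive
o3: d²=4 ≤ ρ²=25; F_rep = 17·(-2,0)/4² = (-2.1250,0.0000)
o4: d²=45 > ρ²=25 → inactive
F = F_att + ΣF_rep = (4.1250,6.2500)
Δp = p'−p = (0.2062,0.3125); α = Δx/Fx = (33/160) / (33/8) = 1/20
check: Δy/Fy = (5/16) / (25/4) = 1/20 ✓

α = 1/20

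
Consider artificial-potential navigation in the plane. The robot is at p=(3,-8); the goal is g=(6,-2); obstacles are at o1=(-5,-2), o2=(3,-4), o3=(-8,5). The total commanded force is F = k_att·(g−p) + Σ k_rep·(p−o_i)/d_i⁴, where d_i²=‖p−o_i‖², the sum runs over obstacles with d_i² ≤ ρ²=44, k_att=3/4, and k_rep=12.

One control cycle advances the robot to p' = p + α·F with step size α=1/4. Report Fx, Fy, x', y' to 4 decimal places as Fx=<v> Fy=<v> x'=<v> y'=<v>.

Fx=2.2500 Fy=4.3125 x'=3.5625 y'=-6.9219

F_att = 3/4·(g−p) = 3/4·(3,6) = (2.2500,4.5000)
o1: d²=100 > ρ²=44 → inactive
o2: d²=16 ≤ ρ²=44; F_rep = 12·(0,-4)/16² = (0.0000,-0.1875)
o3: d²=290 > ρ²=44 → inactive
F = F_att + ΣF_rep = (2.2500,4.3125)
p' = p + 1/4·F = (3.5625,-6.9219)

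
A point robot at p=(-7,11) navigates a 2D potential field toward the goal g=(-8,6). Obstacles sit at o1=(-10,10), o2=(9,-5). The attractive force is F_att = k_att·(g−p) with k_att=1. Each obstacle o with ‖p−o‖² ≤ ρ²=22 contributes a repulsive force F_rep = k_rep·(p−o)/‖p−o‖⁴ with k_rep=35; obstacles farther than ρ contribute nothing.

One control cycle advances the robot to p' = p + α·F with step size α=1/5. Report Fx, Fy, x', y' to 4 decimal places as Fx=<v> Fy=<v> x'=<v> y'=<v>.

Fx=0.0500 Fy=-4.6500 x'=-6.9900 y'=10.0700

F_att = 1·(g−p) = 1·(-1,-5) = (-1.0000,-5.0000)
o1: d²=10 ≤ ρ²=22; F_rep = 35·(3,1)/10² = (1.0500,0.3500)
o2: d²=512 > ρ²=22 → inactive
F = F_att + ΣF_rep = (0.0500,-4.6500)
p' = p + 1/5·F = (-6.9900,10.0700)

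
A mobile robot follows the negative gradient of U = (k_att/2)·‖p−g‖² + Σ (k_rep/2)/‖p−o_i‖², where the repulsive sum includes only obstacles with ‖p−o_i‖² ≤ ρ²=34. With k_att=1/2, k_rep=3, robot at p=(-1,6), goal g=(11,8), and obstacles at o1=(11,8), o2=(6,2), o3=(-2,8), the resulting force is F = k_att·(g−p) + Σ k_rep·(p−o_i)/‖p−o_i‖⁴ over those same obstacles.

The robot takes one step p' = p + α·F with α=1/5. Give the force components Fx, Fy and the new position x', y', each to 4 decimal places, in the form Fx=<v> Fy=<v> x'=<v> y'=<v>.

Fx=6.1200 Fy=0.7600 x'=0.2240 y'=6.1520

F_att = 1/2·(g−p) = 1/2·(12,2) = (6.0000,1.0000)
o1: d²=148 > ρ²=34 → inactive
o2: d²=65 > ρ²=34 → inactive
o3: d²=5 ≤ ρ²=34; F_rep = 3·(1,-2)/5² = (0.1200,-0.2400)
F = F_att + ΣF_rep = (6.1200,0.7600)
p' = p + 1/5·F = (0.2240,6.1520)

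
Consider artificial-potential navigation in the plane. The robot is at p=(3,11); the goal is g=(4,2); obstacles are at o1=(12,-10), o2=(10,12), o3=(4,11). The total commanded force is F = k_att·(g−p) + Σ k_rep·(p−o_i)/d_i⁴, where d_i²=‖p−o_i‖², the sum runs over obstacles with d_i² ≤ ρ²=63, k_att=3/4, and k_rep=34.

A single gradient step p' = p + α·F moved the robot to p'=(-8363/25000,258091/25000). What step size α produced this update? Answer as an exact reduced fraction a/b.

α = 1/10

F_att = 3/4·(g−p) = 3/4·(1,-9) = (0.7500,-6.7500)
o1: d²=522 > ρ²=63 → inactive
o2: d²=50 ≤ ρ²=63; F_rep = 34·(-7,-1)/50² = (-0.0952,-0.0136)
o3: d²=1 ≤ ρ²=63; F_rep = 34·(-1,0)/1² = (-34.0000,0.0000)
F = F_att + ΣF_rep = (-33.3452,-6.7636)
Δp = p'−p = (-3.3345,-0.6764); α = Δx/Fx = (-83363/25000) / (-83363/2500) = 1/10
check: Δy/Fy = (-16909/25000) / (-16909/2500) = 1/10 ✓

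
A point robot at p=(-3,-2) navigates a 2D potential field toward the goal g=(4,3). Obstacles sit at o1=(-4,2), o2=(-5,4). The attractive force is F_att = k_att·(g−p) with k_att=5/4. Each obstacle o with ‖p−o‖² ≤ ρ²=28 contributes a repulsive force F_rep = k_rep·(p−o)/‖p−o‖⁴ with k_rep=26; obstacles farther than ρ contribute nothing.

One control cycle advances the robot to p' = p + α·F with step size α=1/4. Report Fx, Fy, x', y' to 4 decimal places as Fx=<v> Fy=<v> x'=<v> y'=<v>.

F_att = 5/4·(g−p) = 5/4·(7,5) = (8.7500,6.2500)
o1: d²=17 ≤ ρ²=28; F_rep = 26·(1,-4)/17² = (0.0900,-0.3599)
o2: d²=40 > ρ²=28 → inactive
F = F_att + ΣF_rep = (8.8400,5.8901)
p' = p + 1/4·F = (-0.7900,-0.5275)

Fx=8.8400 Fy=5.8901 x'=-0.7900 y'=-0.5275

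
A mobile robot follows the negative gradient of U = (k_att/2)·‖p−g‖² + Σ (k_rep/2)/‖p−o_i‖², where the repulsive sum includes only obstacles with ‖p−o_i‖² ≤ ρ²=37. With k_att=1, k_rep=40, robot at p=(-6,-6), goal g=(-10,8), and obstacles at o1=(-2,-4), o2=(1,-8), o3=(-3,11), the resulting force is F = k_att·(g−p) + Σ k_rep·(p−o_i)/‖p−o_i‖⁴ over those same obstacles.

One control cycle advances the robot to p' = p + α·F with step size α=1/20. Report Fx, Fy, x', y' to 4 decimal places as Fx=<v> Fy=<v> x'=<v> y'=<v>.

F_att = 1·(g−p) = 1·(-4,14) = (-4.0000,14.0000)
o1: d²=20 ≤ ρ²=37; F_rep = 40·(-4,-2)/20² = (-0.4000,-0.2000)
o2: d²=53 > ρ²=37 → inactive
o3: d²=298 > ρ²=37 → inactive
F = F_att + ΣF_rep = (-4.4000,13.8000)
p' = p + 1/20·F = (-6.2200,-5.3100)

Fx=-4.4000 Fy=13.8000 x'=-6.2200 y'=-5.3100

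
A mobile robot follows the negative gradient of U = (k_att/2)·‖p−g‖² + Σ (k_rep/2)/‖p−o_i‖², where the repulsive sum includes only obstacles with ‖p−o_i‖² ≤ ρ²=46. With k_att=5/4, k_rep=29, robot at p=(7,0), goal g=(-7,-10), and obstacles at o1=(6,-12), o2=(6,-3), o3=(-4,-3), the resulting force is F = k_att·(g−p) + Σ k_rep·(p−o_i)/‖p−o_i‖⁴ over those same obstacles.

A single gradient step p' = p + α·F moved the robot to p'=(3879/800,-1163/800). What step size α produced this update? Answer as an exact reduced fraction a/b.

F_att = 5/4·(g−p) = 5/4·(-14,-10) = (-17.5000,-12.5000)
o1: d²=145 > ρ²=46 → inactive
o2: d²=10 ≤ ρ²=46; F_rep = 29·(1,3)/10² = (0.2900,0.8700)
o3: d²=130 > ρ²=46 → inactive
F = F_att + ΣF_rep = (-17.2100,-11.6300)
Δp = p'−p = (-2.1513,-1.4538); α = Δx/Fx = (-1721/800) / (-1721/100) = 1/8
check: Δy/Fy = (-1163/800) / (-1163/100) = 1/8 ✓

α = 1/8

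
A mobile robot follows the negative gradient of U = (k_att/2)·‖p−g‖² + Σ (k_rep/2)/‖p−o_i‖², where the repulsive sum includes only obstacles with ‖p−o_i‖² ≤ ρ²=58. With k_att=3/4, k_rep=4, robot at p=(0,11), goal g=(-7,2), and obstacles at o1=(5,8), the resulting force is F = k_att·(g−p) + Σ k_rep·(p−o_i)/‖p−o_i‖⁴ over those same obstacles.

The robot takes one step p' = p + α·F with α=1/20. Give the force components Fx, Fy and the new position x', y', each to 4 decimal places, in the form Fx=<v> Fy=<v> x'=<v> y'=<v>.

F_att = 3/4·(g−p) = 3/4·(-7,-9) = (-5.2500,-6.7500)
o1: d²=34 ≤ ρ²=58; F_rep = 4·(-5,3)/34² = (-0.0173,0.0104)
F = F_att + ΣF_rep = (-5.2673,-6.7396)
p' = p + 1/20·F = (-0.2634,10.6630)

Fx=-5.2673 Fy=-6.7396 x'=-0.2634 y'=10.6630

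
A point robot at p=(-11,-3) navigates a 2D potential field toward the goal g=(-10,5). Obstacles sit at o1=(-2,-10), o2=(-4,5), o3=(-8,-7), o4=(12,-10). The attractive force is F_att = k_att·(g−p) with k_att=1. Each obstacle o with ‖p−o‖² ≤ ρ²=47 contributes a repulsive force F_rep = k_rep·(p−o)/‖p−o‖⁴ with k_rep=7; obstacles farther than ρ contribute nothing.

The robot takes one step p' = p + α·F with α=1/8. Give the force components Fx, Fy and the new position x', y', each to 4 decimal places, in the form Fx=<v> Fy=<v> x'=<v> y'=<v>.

F_att = 1·(g−p) = 1·(1,8) = (1.0000,8.0000)
o1: d²=130 > ρ²=47 → inactive
o2: d²=113 > ρ²=47 → inactive
o3: d²=25 ≤ ρ²=47; F_rep = 7·(-3,4)/25² = (-0.0336,0.0448)
o4: d²=578 > ρ²=47 → inactive
F = F_att + ΣF_rep = (0.9664,8.0448)
p' = p + 1/8·F = (-10.8792,-1.9944)

Fx=0.9664 Fy=8.0448 x'=-10.8792 y'=-1.9944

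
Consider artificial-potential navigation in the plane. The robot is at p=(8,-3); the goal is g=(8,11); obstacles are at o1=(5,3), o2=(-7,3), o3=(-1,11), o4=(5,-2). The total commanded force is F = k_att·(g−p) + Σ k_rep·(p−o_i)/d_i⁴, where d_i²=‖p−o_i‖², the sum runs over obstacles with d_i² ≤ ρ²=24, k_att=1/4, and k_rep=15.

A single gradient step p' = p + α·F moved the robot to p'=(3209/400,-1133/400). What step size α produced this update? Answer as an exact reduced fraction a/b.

F_att = 1/4·(g−p) = 1/4·(0,14) = (0.0000,3.5000)
o1: d²=45 > ρ²=24 → inactive
o2: d²=261 > ρ²=24 → inactive
o3: d²=277 > ρ²=24 → inactive
o4: d²=10 ≤ ρ²=24; F_rep = 15·(3,-1)/10² = (0.4500,-0.1500)
F = F_att + ΣF_rep = (0.4500,3.3500)
Δp = p'−p = (0.0225,0.1675); α = Δx/Fx = (9/400) / (9/20) = 1/20
check: Δy/Fy = (67/400) / (67/20) = 1/20 ✓

α = 1/20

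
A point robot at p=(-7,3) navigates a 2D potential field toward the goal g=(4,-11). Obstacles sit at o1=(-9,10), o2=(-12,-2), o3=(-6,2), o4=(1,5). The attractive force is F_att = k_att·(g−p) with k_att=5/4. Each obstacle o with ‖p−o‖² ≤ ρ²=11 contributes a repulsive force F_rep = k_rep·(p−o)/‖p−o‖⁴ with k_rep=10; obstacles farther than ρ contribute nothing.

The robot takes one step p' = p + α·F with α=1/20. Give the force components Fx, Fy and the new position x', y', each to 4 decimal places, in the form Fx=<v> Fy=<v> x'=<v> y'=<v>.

F_att = 5/4·(g−p) = 5/4·(11,-14) = (13.7500,-17.5000)
o1: d²=53 > ρ²=11 → inactive
o2: d²=50 > ρ²=11 → inactive
o3: d²=2 ≤ ρ²=11; F_rep = 10·(-1,1)/2² = (-2.5000,2.5000)
o4: d²=68 > ρ²=11 → inactive
F = F_att + ΣF_rep = (11.2500,-15.0000)
p' = p + 1/20·F = (-6.4375,2.2500)

Fx=11.2500 Fy=-15.0000 x'=-6.4375 y'=2.2500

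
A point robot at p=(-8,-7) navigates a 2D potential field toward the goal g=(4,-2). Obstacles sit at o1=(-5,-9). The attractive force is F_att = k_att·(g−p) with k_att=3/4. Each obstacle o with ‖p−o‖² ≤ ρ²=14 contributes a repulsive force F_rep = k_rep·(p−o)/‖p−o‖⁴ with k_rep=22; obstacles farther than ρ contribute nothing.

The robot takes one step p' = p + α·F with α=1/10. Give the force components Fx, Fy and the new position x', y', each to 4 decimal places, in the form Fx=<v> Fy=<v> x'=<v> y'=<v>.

Fx=8.6095 Fy=4.0104 x'=-7.1391 y'=-6.5990

F_att = 3/4·(g−p) = 3/4·(12,5) = (9.0000,3.7500)
o1: d²=13 ≤ ρ²=14; F_rep = 22·(-3,2)/13² = (-0.3905,0.2604)
F = F_att + ΣF_rep = (8.6095,4.0104)
p' = p + 1/10·F = (-7.1391,-6.5990)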